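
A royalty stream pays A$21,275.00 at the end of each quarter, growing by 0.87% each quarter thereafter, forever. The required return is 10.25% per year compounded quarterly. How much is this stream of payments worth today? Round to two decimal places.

Periodic rate r = 0.1025/4 per quarter.
Growing perpetuity (Gordon): PV = PMT₁ / (r − g) = 21,275 / (r − 0.0087) = A$1,257,016.25.

A$1,257,016.25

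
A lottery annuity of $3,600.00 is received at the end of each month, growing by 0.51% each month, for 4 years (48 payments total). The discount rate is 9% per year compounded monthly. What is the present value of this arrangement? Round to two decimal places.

$162,253.78

Periodic rate r = 0.09/12 per month; n is counted in months.
Growing ordinary annuity: PV = PMT₁ × [1 − ((1+g)/(1+r))^n] / (r − g) = 3,600 × [1 − ((1+0.0051)/(1+r))^48] / (r − 0.0051) = $162,253.78.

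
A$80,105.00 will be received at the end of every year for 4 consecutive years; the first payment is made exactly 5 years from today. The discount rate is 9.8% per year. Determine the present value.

Ordinary annuity of 4 payments, first payment at period 5.
Periodic rate r = 0.098 per year.
The ordinary-annuity PV formula values the stream one period before the first payment (period 4); discount that back 4 periods:
PV₀ = 80,105 × [1 − (1+r)^−4] / r × (1+r)^−4 = A$175,458.30

A$175,458.30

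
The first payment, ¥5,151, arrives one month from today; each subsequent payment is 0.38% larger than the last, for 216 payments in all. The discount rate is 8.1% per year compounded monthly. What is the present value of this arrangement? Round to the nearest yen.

Periodic rate r = 0.081/12 per month; n is counted in months.
Growing ordinary annuity: PV = PMT₁ × [1 − ((1+g)/(1+r))^n] / (r − g) = 5,151 × [1 − ((1+0.0038)/(1+r))^216] / (r − 0.0038) = ¥819,722.

¥819,722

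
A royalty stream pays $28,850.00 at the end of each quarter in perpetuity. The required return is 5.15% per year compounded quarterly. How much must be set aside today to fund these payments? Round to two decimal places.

Periodic rate r = 0.0515/4 per quarter.
Level perpetuity: PV = PMT / r = 28,850 / (0.0515/4) = $2,240,776.70.

$2,240,776.70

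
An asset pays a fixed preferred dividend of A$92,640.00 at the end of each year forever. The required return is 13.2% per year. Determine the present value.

A$701,818.18

Periodic rate r = 0.132 per year.
Level perpetuity: PV = PMT / r = 92,640 / (0.132) = A$701,818.18.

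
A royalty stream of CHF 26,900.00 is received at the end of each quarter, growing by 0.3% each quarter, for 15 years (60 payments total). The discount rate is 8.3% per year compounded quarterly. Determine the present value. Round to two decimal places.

Periodic rate r = 0.083/4 per quarter; n is counted in quarters.
Growing ordinary annuity: PV = PMT₁ × [1 − ((1+g)/(1+r))^n] / (r − g) = 26,900 × [1 − ((1+0.003)/(1+r))^60] / (r − 0.003) = CHF 986,504.02.

CHF 986,504.02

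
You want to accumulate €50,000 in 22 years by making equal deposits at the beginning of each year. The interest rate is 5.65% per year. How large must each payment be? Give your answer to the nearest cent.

€1,137.53

Level annuity due; solve FV = PMT × [((1+r)^n − 1)/r] × (1+r) for PMT.
Periodic rate r = 0.0565 per year.
With n = 22: PMT = 50,000 / ([((1+r)^n − 1)/r] × (1+r)) = €1,137.53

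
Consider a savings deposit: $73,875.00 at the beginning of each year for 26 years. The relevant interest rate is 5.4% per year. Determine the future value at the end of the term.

$4,217,858.27

This is an annuity due: 26 deposits of $73,875.00 at the beginning of each year.
Periodic rate r = 0.054 per year.
FV = PMT × [((1+r)^n − 1)/r] × (1+r) = 73,875 × [(1+r)^26 − 1] / r × (1+r) = $4,217,858.27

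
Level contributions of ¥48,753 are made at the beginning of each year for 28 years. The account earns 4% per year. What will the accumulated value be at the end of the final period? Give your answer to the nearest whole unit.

¥2,533,512

This is an annuity due: 28 deposits of ¥48,753 at the beginning of each year.
Periodic rate r = 0.04 per year.
FV = PMT × [((1+r)^n − 1)/r] × (1+r) = 48,753 × [(1+r)^28 − 1] / r × (1+r) = ¥2,533,512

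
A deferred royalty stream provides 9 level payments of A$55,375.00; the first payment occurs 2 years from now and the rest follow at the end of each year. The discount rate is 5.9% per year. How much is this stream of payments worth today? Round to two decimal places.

Ordinary annuity of 9 payments, first payment at period 2.
Periodic rate r = 0.059 per year.
The ordinary-annuity PV formula values the stream one period before the first payment (period 1); discount that back 1 periods:
PV₀ = 55,375 × [1 − (1+r)^−9] / r × (1+r)^−1 = A$357,212.84

A$357,212.84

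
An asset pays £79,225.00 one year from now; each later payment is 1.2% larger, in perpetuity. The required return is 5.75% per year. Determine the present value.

Periodic rate r = 0.0575 per year.
Growing perpetuity (Gordon): PV = PMT₁ / (r − g) = 79,225 / (r − 0.012) = £1,741,208.79.

£1,741,208.79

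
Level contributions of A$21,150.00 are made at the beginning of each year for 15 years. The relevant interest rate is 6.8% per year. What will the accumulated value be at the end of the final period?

A$558,951.49

This is an annuity due: 15 deposits of A$21,150.00 at the beginning of each year.
Periodic rate r = 0.068 per year.
FV = PMT × [((1+r)^n − 1)/r] × (1+r) = 21,150 × [(1+r)^15 − 1] / r × (1+r) = A$558,951.49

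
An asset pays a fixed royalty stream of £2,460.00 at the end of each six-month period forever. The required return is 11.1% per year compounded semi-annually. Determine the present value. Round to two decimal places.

£44,324.32

Periodic rate r = 0.111/2 per half-year.
Level perpetuity: PV = PMT / r = 2,460 / (0.111/2) = £44,324.32.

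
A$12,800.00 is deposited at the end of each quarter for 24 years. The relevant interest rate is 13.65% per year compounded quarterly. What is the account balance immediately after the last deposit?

A$9,025,363.84

This is an ordinary annuity: 96 deposits of A$12,800.00 at the end of each quarter.
Periodic rate r = 0.1365/4 per quarter; n is counted in quarters.
FV = PMT × [((1+r)^n − 1)/r] = 12,800 × [(1+r)^96 − 1] / r = A$9,025,363.84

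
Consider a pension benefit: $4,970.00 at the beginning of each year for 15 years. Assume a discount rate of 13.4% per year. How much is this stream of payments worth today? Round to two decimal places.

This is an annuity due: 15 payments of $4,970.00 at the beginning of each year.
Periodic rate r = 0.134 per year.
PV = PMT × [(1 − (1+r)^−n)/r] × (1+r) = 4,970 × [1 − (1+r)^−15] / r × (1+r) = $35,681.78

$35,681.78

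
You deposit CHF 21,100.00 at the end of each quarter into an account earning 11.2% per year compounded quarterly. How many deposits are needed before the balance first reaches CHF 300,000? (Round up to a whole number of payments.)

13 payments

Periodic rate r = 0.112/4 per quarter; n is counted in quarters.
Ordinary annuity FV: 300,000 = 21,100 × [((1+r)^n − 1)/r].
(1+r)^n = 1 + 300,000 × r / 21,100, so n = ln(1 + 300,000·r/21,100) / ln(1+r) = 12.14.
Round up to a whole number of payments: n = 13.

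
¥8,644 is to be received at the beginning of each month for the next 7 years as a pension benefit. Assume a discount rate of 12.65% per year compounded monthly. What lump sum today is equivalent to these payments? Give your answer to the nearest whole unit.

¥485,225

This is an annuity due: 84 payments of ¥8,644 at the beginning of each month.
Periodic rate r = 0.1265/12 per month; n is counted in months.
PV = PMT × [(1 − (1+r)^−n)/r] × (1+r) = 8,644 × [1 − (1+r)^−84] / r × (1+r) = ¥485,225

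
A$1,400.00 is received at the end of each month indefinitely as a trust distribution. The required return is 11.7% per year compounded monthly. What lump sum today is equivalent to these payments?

Periodic rate r = 0.117/12 per month.
Level perpetuity: PV = PMT / r = 1,400 / (0.117/12) = A$143,589.74.

A$143,589.74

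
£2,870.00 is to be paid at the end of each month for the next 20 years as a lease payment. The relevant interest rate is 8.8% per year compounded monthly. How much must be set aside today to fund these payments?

£323,597.74

This is an ordinary annuity: 240 payments of £2,870.00 at the end of each month.
Periodic rate r = 0.088/12 per month; n is counted in months.
PV = PMT × [(1 − (1+r)^−n)/r] = 2,870 × [1 − (1+r)^−240] / r = £323,597.74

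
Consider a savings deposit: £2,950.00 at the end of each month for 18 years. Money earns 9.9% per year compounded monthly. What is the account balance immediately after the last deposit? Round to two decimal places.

This is an ordinary annuity: 216 deposits of £2,950.00 at the end of each month.
Periodic rate r = 0.099/12 per month; n is counted in months.
FV = PMT × [((1+r)^n − 1)/r] = 2,950 × [(1+r)^216 − 1] / r = £1,751,566.60

£1,751,566.60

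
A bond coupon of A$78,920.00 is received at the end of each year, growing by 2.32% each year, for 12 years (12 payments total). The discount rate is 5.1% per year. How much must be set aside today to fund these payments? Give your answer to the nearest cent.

A$780,893.01

Periodic rate r = 0.051 per year.
Growing ordinary annuity: PV = PMT₁ × [1 − ((1+g)/(1+r))^n] / (r − g) = 78,920 × [1 − ((1+0.0232)/(1+r))^12] / (r − 0.0232) = A$780,893.01.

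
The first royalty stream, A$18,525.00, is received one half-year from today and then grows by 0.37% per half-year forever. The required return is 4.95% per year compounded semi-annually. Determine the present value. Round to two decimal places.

Periodic rate r = 0.0495/2 per half-year.
Growing perpetuity (Gordon): PV = PMT₁ / (r − g) = 18,525 / (r − 0.0037) = A$880,047.51.

A$880,047.51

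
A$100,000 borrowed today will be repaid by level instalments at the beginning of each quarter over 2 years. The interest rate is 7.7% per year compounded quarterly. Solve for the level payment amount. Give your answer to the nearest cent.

Level annuity due; solve PV = PMT × [(1 − (1+r)^−n)/r] × (1+r) for PMT.
Periodic rate r = 0.077/4 per quarter; n is counted in quarters.
With n = 8: PMT = 100,000 / ([(1 − (1+r)^−n)/r] × (1+r)) = A$13,349.90

A$13,349.90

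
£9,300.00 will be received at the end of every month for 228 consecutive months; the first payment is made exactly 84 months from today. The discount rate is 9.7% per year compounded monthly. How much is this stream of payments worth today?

Ordinary annuity of 228 payments, first payment at period 84.
Periodic rate r = 0.097/12 per month; n is counted in months.
The ordinary-annuity PV formula values the stream one period before the first payment (period 83); discount that back 83 periods:
PV₀ = 9,300 × [1 − (1+r)^−228] / r × (1+r)^−83 = £495,696.89

£495,696.89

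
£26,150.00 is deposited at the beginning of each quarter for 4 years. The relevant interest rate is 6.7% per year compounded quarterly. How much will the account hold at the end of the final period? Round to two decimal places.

This is an annuity due: 16 deposits of £26,150.00 at the beginning of each quarter.
Periodic rate r = 0.067/4 per quarter; n is counted in quarters.
FV = PMT × [((1+r)^n − 1)/r] × (1+r) = 26,150 × [(1+r)^16 − 1] / r × (1+r) = £483,264.32

£483,264.32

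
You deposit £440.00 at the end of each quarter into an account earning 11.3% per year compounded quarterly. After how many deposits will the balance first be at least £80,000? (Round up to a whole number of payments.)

66 payments

Periodic rate r = 0.113/4 per quarter; n is counted in quarters.
Ordinary annuity FV: 80,000 = 440 × [((1+r)^n − 1)/r].
(1+r)^n = 1 + 80,000 × r / 440, so n = ln(1 + 80,000·r/440) / ln(1+r) = 65.12.
Round up to a whole number of payments: n = 66.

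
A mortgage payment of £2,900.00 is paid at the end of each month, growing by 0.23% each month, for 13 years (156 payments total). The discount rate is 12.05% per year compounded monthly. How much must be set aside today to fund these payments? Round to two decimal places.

£261,803.83

Periodic rate r = 0.1205/12 per month; n is counted in months.
Growing ordinary annuity: PV = PMT₁ × [1 − ((1+g)/(1+r))^n] / (r − g) = 2,900 × [1 − ((1+0.0023)/(1+r))^156] / (r − 0.0023) = £261,803.83.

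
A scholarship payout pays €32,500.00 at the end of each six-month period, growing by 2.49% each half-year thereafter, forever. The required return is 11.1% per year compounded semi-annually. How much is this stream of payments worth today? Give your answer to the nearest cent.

€1,062,091.50

Periodic rate r = 0.111/2 per half-year.
Growing perpetuity (Gordon): PV = PMT₁ / (r − g) = 32,500 / (r − 0.0249) = €1,062,091.50.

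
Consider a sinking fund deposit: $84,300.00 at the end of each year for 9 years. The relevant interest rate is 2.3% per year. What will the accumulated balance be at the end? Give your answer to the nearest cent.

$832,378.61

This is an ordinary annuity: 9 deposits of $84,300.00 at the end of each year.
Periodic rate r = 0.023 per year.
FV = PMT × [((1+r)^n − 1)/r] = 84,300 × [(1+r)^9 − 1] / r = $832,378.61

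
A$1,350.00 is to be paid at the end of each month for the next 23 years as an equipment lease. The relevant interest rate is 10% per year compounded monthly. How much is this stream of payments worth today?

This is an ordinary annuity: 276 payments of A$1,350.00 at the end of each month.
Periodic rate r = 0.1/12 per month; n is counted in months.
PV = PMT × [(1 − (1+r)^−n)/r] = 1,350 × [1 − (1+r)^−276] / r = A$145,602.53

A$145,602.53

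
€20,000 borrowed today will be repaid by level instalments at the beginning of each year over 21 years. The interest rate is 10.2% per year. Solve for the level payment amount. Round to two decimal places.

€2,127.97

Level annuity due; solve PV = PMT × [(1 − (1+r)^−n)/r] × (1+r) for PMT.
Periodic rate r = 0.102 per year.
With n = 21: PMT = 20,000 / ([(1 − (1+r)^−n)/r] × (1+r)) = €2,127.97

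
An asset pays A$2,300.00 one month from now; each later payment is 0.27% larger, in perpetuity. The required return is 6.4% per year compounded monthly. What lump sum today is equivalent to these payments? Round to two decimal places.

Periodic rate r = 0.064/12 per month.
Growing perpetuity (Gordon): PV = PMT₁ / (r − g) = 2,300 / (r − 0.0027) = A$873,417.72.

A$873,417.72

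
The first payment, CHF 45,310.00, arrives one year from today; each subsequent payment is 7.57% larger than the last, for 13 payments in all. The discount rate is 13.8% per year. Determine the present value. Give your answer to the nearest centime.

Periodic rate r = 0.138 per year.
Growing ordinary annuity: PV = PMT₁ × [1 − ((1+g)/(1+r))^n] / (r − g) = 45,310 × [1 − ((1+0.0757)/(1+r))^13] / (r − 0.0757) = CHF 377,469.60.

CHF 377,469.60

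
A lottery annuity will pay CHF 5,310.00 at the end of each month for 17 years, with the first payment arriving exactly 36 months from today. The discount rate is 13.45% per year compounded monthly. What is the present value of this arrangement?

CHF 287,714.10

Ordinary annuity of 204 payments, first payment at period 36.
Periodic rate r = 0.1345/12 per month; n is counted in months.
The ordinary-annuity PV formula values the stream one period before the first payment (period 35); discount that back 35 periods:
PV₀ = 5,310 × [1 − (1+r)^−204] / r × (1+r)^−35 = CHF 287,714.10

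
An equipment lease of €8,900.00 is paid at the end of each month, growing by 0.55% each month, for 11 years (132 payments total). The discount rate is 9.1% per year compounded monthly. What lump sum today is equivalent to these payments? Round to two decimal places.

€1,021,303.53

Periodic rate r = 0.091/12 per month; n is counted in months.
Growing ordinary annuity: PV = PMT₁ × [1 − ((1+g)/(1+r))^n] / (r − g) = 8,900 × [1 − ((1+0.0055)/(1+r))^132] / (r − 0.0055) = €1,021,303.53.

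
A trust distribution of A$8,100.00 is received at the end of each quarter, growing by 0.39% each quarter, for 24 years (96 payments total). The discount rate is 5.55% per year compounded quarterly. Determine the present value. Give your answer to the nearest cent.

A$497,724.61

Periodic rate r = 0.0555/4 per quarter; n is counted in quarters.
Growing ordinary annuity: PV = PMT₁ × [1 − ((1+g)/(1+r))^n] / (r − g) = 8,100 × [1 − ((1+0.0039)/(1+r))^96] / (r − 0.0039) = A$497,724.61.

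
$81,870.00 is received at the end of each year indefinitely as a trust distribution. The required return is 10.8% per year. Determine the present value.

$758,055.56

Periodic rate r = 0.108 per year.
Level perpetuity: PV = PMT / r = 81,870 / (0.108) = $758,055.56.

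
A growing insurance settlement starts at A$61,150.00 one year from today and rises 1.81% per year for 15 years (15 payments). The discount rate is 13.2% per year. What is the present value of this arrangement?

Periodic rate r = 0.132 per year.
Growing ordinary annuity: PV = PMT₁ × [1 − ((1+g)/(1+r))^n] / (r − g) = 61,150 × [1 − ((1+0.0181)/(1+r))^15] / (r − 0.0181) = A$427,470.53.

A$427,470.53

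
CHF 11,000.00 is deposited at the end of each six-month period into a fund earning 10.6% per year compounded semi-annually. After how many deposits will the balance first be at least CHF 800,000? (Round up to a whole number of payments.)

Periodic rate r = 0.106/2 per half-year; n is counted in half-years.
Ordinary annuity FV: 800,000 = 11,000 × [((1+r)^n − 1)/r].
(1+r)^n = 1 + 800,000 × r / 11,000, so n = ln(1 + 800,000·r/11,000) / ln(1+r) = 30.59.
Round up to a whole number of payments: n = 31.

31 payments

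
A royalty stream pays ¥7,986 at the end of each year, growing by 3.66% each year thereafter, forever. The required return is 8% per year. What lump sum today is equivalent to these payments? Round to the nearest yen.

Periodic rate r = 0.08 per year.
Growing perpetuity (Gordon): PV = PMT₁ / (r − g) = 7,986 / (r − 0.0366) = ¥184,009.

¥184,009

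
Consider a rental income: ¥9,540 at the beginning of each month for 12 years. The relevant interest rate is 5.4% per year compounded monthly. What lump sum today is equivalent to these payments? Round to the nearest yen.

¥1,013,977

This is an annuity due: 144 payments of ¥9,540 at the beginning of each month.
Periodic rate r = 0.054/12 per month; n is counted in months.
PV = PMT × [(1 − (1+r)^−n)/r] × (1+r) = 9,540 × [1 − (1+r)^−144] / r × (1+r) = ¥1,013,977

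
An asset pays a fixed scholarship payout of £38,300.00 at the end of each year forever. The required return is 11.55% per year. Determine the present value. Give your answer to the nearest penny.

£331,601.73

Periodic rate r = 0.1155 per year.
Level perpetuity: PV = PMT / r = 38,300 / (0.1155) = £331,601.73.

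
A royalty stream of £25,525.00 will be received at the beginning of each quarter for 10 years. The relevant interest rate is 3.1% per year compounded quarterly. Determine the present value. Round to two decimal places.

This is an annuity due: 40 payments of £25,525.00 at the beginning of each quarter.
Periodic rate r = 0.031/4 per quarter; n is counted in quarters.
PV = PMT × [(1 − (1+r)^−n)/r] × (1+r) = 25,525 × [1 − (1+r)^−40] / r × (1+r) = £881,798.12

£881,798.12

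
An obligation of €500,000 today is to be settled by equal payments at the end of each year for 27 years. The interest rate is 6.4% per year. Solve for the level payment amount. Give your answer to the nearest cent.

Level ordinary annuity; solve PV = PMT × [(1 − (1+r)^−n)/r] for PMT.
Periodic rate r = 0.064 per year.
With n = 27: PMT = 500,000 / ([(1 − (1+r)^−n)/r]) = €39,375.72

€39,375.72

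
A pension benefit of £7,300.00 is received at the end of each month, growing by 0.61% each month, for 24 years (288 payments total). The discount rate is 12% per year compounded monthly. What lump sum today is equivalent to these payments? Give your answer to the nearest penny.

£1,257,533.06

Periodic rate r = 0.12/12 per month; n is counted in months.
Growing ordinary annuity: PV = PMT₁ × [1 − ((1+g)/(1+r))^n] / (r − g) = 7,300 × [1 − ((1+0.0061)/(1+r))^288] / (r − 0.0061) = £1,257,533.06.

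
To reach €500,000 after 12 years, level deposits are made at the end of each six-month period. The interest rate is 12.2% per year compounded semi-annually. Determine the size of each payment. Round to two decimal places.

Level ordinary annuity; solve FV = PMT × [((1+r)^n − 1)/r] for PMT.
Periodic rate r = 0.122/2 per half-year; n is counted in half-years.
With n = 24: PMT = 500,000 / ([((1+r)^n − 1)/r]) = €9,708.40

€9,708.40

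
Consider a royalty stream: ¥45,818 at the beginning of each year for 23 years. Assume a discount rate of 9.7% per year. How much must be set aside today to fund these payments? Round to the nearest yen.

¥456,549

This is an annuity due: 23 payments of ¥45,818 at the beginning of each year.
Periodic rate r = 0.097 per year.
PV = PMT × [(1 − (1+r)^−n)/r] × (1+r) = 45,818 × [1 − (1+r)^−23] / r × (1+r) = ¥456,549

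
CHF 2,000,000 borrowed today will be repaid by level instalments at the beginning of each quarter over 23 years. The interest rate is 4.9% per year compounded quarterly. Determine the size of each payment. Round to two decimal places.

CHF 35,922.50

Level annuity due; solve PV = PMT × [(1 − (1+r)^−n)/r] × (1+r) for PMT.
Periodic rate r = 0.049/4 per quarter; n is counted in quarters.
With n = 92: PMT = 2,000,000 / ([(1 − (1+r)^−n)/r] × (1+r)) = CHF 35,922.50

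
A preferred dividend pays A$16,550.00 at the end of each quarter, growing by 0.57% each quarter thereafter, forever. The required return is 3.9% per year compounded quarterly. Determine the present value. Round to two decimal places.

A$4,086,419.75

Periodic rate r = 0.039/4 per quarter.
Growing perpetuity (Gordon): PV = PMT₁ / (r − g) = 16,550 / (r − 0.0057) = A$4,086,419.75.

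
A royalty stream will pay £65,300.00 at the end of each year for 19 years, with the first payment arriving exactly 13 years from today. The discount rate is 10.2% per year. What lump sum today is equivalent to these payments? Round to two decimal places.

£168,060.68

Ordinary annuity of 19 payments, first payment at period 13.
Periodic rate r = 0.102 per year.
The ordinary-annuity PV formula values the stream one period before the first payment (period 12); discount that back 12 periods:
PV₀ = 65,300 × [1 − (1+r)^−19] / r × (1+r)^−12 = £168,060.68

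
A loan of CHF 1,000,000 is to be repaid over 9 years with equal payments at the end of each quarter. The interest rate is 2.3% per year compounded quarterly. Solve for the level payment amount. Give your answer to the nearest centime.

Level ordinary annuity; solve PV = PMT × [(1 − (1+r)^−n)/r] for PMT.
Periodic rate r = 0.023/4 per quarter; n is counted in quarters.
With n = 36: PMT = 1,000,000 / ([(1 − (1+r)^−n)/r]) = CHF 30,831.40

CHF 30,831.40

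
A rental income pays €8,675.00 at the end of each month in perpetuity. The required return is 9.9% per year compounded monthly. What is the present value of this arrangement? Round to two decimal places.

Periodic rate r = 0.099/12 per month.
Level perpetuity: PV = PMT / r = 8,675 / (0.099/12) = €1,051,515.15.

€1,051,515.15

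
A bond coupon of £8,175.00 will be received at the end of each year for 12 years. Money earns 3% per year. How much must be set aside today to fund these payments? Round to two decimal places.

This is an ordinary annuity: 12 payments of £8,175.00 at the end of each year.
Periodic rate r = 0.03 per year.
PV = PMT × [(1 − (1+r)^−n)/r] = 8,175 × [1 − (1+r)^−12] / r = £81,373.98

£81,373.98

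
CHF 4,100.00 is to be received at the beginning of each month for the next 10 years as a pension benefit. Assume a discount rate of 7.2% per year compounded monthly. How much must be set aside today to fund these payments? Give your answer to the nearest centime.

CHF 352,102.95

This is an annuity due: 120 payments of CHF 4,100.00 at the beginning of each month.
Periodic rate r = 0.072/12 per month; n is counted in months.
PV = PMT × [(1 − (1+r)^−n)/r] × (1+r) = 4,100 × [1 − (1+r)^−120] / r × (1+r) = CHF 352,102.95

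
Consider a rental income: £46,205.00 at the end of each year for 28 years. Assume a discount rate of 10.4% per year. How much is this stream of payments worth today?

£416,448.31

This is an ordinary annuity: 28 payments of £46,205.00 at the end of each year.
Periodic rate r = 0.104 per year.
PV = PMT × [(1 − (1+r)^−n)/r] = 46,205 × [1 − (1+r)^−28] / r = £416,448.31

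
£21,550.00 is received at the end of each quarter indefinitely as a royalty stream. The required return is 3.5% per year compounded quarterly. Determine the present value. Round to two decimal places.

£2,462,857.14

Periodic rate r = 0.035/4 per quarter.
Level perpetuity: PV = PMT / r = 21,550 / (0.035/4) = £2,462,857.14.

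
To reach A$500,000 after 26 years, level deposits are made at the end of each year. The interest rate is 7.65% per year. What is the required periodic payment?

Level ordinary annuity; solve FV = PMT × [((1+r)^n − 1)/r] for PMT.
Periodic rate r = 0.0765 per year.
With n = 26: PMT = 500,000 / ([((1+r)^n − 1)/r]) = A$6,597.39

A$6,597.39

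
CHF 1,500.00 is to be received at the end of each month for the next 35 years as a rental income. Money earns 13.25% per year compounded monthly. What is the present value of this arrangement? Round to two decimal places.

CHF 134,499.93

This is an ordinary annuity: 420 payments of CHF 1,500.00 at the end of each month.
Periodic rate r = 0.1325/12 per month; n is counted in months.
PV = PMT × [(1 − (1+r)^−n)/r] = 1,500 × [1 − (1+r)^−420] / r = CHF 134,499.93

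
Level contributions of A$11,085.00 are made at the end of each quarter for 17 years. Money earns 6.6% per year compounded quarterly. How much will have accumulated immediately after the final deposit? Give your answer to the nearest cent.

This is an ordinary annuity: 68 deposits of A$11,085.00 at the end of each quarter.
Periodic rate r = 0.066/4 per quarter; n is counted in quarters.
FV = PMT × [((1+r)^n − 1)/r] = 11,085 × [(1+r)^68 − 1] / r = A$1,372,524.97

A$1,372,524.97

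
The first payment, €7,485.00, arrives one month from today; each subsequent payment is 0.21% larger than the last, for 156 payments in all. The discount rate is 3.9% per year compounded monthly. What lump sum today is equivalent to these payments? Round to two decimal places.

Periodic rate r = 0.039/12 per month; n is counted in months.
Growing ordinary annuity: PV = PMT₁ × [1 − ((1+g)/(1+r))^n] / (r − g) = 7,485 × [1 − ((1+0.0021)/(1+r))^156] / (r − 0.0021) = €1,066,309.09.

€1,066,309.09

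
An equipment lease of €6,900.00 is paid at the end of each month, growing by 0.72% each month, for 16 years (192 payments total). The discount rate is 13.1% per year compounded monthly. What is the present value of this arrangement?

Periodic rate r = 0.131/12 per month; n is counted in months.
Growing ordinary annuity: PV = PMT₁ × [1 − ((1+g)/(1+r))^n] / (r − g) = 6,900 × [1 − ((1+0.0072)/(1+r))^192] / (r − 0.0072) = €941,199.68.

€941,199.68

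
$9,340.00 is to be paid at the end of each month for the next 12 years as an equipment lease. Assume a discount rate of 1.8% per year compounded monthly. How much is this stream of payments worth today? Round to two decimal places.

$1,208,809.51

This is an ordinary annuity: 144 payments of $9,340.00 at the end of each month.
Periodic rate r = 0.018/12 per month; n is counted in months.
PV = PMT × [(1 − (1+r)^−n)/r] = 9,340 × [1 − (1+r)^−144] / r = $1,208,809.51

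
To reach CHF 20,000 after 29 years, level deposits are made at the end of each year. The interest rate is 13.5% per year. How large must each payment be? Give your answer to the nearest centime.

CHF 70.41

Level ordinary annuity; solve FV = PMT × [((1+r)^n − 1)/r] for PMT.
Periodic rate r = 0.135 per year.
With n = 29: PMT = 20,000 / ([((1+r)^n − 1)/r]) = CHF 70.41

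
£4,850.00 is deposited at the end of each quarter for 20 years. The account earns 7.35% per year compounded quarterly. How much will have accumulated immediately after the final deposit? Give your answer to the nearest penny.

This is an ordinary annuity: 80 deposits of £4,850.00 at the end of each quarter.
Periodic rate r = 0.0735/4 per quarter; n is counted in quarters.
FV = PMT × [((1+r)^n − 1)/r] = 4,850 × [(1+r)^80 − 1] / r = £868,800.94

£868,800.94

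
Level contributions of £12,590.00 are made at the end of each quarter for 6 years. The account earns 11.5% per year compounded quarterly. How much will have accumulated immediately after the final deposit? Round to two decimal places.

This is an ordinary annuity: 24 deposits of £12,590.00 at the end of each quarter.
Periodic rate r = 0.115/4 per quarter; n is counted in quarters.
FV = PMT × [((1+r)^n − 1)/r] = 12,590 × [(1+r)^24 − 1] / r = £426,704.89

£426,704.89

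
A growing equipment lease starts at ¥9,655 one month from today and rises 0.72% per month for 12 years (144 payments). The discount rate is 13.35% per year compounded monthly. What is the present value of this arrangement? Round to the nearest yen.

¥1,054,868

Periodic rate r = 0.1335/12 per month; n is counted in months.
Growing ordinary annuity: PV = PMT₁ × [1 − ((1+g)/(1+r))^n] / (r − g) = 9,655 × [1 − ((1+0.0072)/(1+r))^144] / (r − 0.0072) = ¥1,054,868.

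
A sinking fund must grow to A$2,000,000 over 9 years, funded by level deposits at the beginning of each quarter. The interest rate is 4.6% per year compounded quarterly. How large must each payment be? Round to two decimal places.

Level annuity due; solve FV = PMT × [((1+r)^n − 1)/r] × (1+r) for PMT.
Periodic rate r = 0.046/4 per quarter; n is counted in quarters.
With n = 36: PMT = 2,000,000 / ([((1+r)^n − 1)/r] × (1+r)) = A$44,647.70

A$44,647.70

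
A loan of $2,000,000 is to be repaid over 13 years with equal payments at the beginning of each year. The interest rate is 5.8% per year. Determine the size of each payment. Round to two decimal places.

Level annuity due; solve PV = PMT × [(1 − (1+r)^−n)/r] × (1+r) for PMT.
Periodic rate r = 0.058 per year.
With n = 13: PMT = 2,000,000 / ([(1 − (1+r)^−n)/r] × (1+r)) = $211,047.51

$211,047.51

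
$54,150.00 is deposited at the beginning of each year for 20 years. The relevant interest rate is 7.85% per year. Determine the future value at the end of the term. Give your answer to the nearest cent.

This is an annuity due: 20 deposits of $54,150.00 at the beginning of each year.
Periodic rate r = 0.0785 per year.
FV = PMT × [((1+r)^n − 1)/r] × (1+r) = 54,150 × [(1+r)^20 − 1] / r × (1+r) = $2,628,540.96

$2,628,540.96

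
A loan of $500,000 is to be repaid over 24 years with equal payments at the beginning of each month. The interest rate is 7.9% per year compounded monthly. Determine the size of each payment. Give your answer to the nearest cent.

Level annuity due; solve PV = PMT × [(1 − (1+r)^−n)/r] × (1+r) for PMT.
Periodic rate r = 0.079/12 per month; n is counted in months.
With n = 288: PMT = 500,000 / ([(1 − (1+r)^−n)/r] × (1+r)) = $3,852.23

$3,852.23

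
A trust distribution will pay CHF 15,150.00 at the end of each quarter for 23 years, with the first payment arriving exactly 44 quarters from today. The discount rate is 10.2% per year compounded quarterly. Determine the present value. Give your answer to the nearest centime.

Ordinary annuity of 92 payments, first payment at period 44.
Periodic rate r = 0.102/4 per quarter; n is counted in quarters.
The ordinary-annuity PV formula values the stream one period before the first payment (period 43); discount that back 43 periods:
PV₀ = 15,150 × [1 − (1+r)^−92] / r × (1+r)^−43 = CHF 181,364.31

CHF 181,364.31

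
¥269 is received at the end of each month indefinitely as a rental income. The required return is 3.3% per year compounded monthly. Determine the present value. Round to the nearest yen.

Periodic rate r = 0.033/12 per month.
Level perpetuity: PV = PMT / r = 269 / (0.033/12) = ¥97,818.

¥97,818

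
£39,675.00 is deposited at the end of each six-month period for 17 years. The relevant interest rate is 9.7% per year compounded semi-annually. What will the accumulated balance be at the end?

£3,275,526.49

This is an ordinary annuity: 34 deposits of £39,675.00 at the end of each six-month period.
Periodic rate r = 0.097/2 per half-year; n is counted in half-years.
FV = PMT × [((1+r)^n − 1)/r] = 39,675 × [(1+r)^34 − 1] / r = £3,275,526.49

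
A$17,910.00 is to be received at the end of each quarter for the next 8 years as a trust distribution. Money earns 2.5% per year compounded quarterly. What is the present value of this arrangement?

A$517,984.43

This is an ordinary annuity: 32 payments of A$17,910.00 at the end of each quarter.
Periodic rate r = 0.025/4 per quarter; n is counted in quarters.
PV = PMT × [(1 − (1+r)^−n)/r] = 17,910 × [1 − (1+r)^−32] / r = A$517,984.43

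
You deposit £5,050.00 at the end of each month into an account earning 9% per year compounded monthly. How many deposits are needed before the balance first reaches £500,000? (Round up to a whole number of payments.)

75 payments

Periodic rate r = 0.09/12 per month; n is counted in months.
Ordinary annuity FV: 500,000 = 5,050 × [((1+r)^n − 1)/r].
(1+r)^n = 1 + 500,000 × r / 5,050, so n = ln(1 + 500,000·r/5,050) / ln(1+r) = 74.33.
Round up to a whole number of payments: n = 75.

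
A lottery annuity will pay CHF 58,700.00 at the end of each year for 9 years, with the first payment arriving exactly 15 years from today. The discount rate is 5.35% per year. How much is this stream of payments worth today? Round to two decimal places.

CHF 198,038.35

Ordinary annuity of 9 payments, first payment at period 15.
Periodic rate r = 0.0535 per year.
The ordinary-annuity PV formula values the stream one period before the first payment (period 14); discount that back 14 periods:
PV₀ = 58,700 × [1 − (1+r)^−9] / r × (1+r)^−14 = CHF 198,038.35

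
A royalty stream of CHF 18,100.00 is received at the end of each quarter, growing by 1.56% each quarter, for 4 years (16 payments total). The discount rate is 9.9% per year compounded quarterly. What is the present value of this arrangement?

CHF 264,446.31

Periodic rate r = 0.099/4 per quarter; n is counted in quarters.
Growing ordinary annuity: PV = PMT₁ × [1 − ((1+g)/(1+r))^n] / (r − g) = 18,100 × [1 − ((1+0.0156)/(1+r))^16] / (r − 0.0156) = CHF 264,446.31.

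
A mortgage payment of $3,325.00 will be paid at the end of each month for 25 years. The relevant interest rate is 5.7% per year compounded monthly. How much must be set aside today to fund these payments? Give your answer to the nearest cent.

$531,075.13

This is an ordinary annuity: 300 payments of $3,325.00 at the end of each month.
Periodic rate r = 0.057/12 per month; n is counted in months.
PV = PMT × [(1 − (1+r)^−n)/r] = 3,325 × [1 − (1+r)^−300] / r = $531,075.13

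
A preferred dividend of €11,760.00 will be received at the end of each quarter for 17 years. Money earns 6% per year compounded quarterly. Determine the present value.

This is an ordinary annuity: 68 payments of €11,760.00 at the end of each quarter.
Periodic rate r = 0.06/4 per quarter; n is counted in quarters.
PV = PMT × [(1 − (1+r)^−n)/r] = 11,760 × [1 − (1+r)^−68] / r = €499,144.12

€499,144.12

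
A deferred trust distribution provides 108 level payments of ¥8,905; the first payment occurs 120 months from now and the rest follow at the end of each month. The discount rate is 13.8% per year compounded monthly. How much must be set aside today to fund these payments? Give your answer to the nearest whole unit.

¥140,840

Ordinary annuity of 108 payments, first payment at period 120.
Periodic rate r = 0.138/12 per month; n is counted in months.
The ordinary-annuity PV formula values the stream one period before the first payment (period 119); discount that back 119 periods:
PV₀ = 8,905 × [1 − (1+r)^−108] / r × (1+r)^−119 = ¥140,840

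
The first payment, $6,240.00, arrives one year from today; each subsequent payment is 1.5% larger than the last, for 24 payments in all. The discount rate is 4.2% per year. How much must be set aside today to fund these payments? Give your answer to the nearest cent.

$108,033.07

Periodic rate r = 0.042 per year.
Growing ordinary annuity: PV = PMT₁ × [1 − ((1+g)/(1+r))^n] / (r − g) = 6,240 × [1 − ((1+0.015)/(1+r))^24] / (r − 0.015) = $108,033.07.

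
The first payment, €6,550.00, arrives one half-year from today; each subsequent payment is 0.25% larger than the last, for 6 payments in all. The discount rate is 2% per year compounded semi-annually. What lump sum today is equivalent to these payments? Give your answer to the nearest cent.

€38,195.65

Periodic rate r = 0.02/2 per half-year; n is counted in half-years.
Growing ordinary annuity: PV = PMT₁ × [1 − ((1+g)/(1+r))^n] / (r − g) = 6,550 × [1 − ((1+0.0025)/(1+r))^6] / (r − 0.0025) = €38,195.65.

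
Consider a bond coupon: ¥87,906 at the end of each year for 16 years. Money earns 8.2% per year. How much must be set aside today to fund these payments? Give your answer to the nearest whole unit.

This is an ordinary annuity: 16 payments of ¥87,906 at the end of each year.
Periodic rate r = 0.082 per year.
PV = PMT × [(1 − (1+r)^−n)/r] = 87,906 × [1 − (1+r)^−16] / r = ¥768,238

¥768,238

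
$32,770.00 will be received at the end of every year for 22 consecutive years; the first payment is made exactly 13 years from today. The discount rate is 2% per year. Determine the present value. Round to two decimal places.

$456,264.92

Ordinary annuity of 22 payments, first payment at period 13.
Periodic rate r = 0.02 per year.
The ordinary-annuity PV formula values the stream one period before the first payment (period 12); discount that back 12 periods:
PV₀ = 32,770 × [1 − (1+r)^−22] / r × (1+r)^−12 = $456,264.92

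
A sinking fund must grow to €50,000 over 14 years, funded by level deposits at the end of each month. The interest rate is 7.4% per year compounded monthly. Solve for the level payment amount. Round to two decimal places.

Level ordinary annuity; solve FV = PMT × [((1+r)^n − 1)/r] for PMT.
Periodic rate r = 0.074/12 per month; n is counted in months.
With n = 168: PMT = 50,000 / ([((1+r)^n − 1)/r]) = €170.45

€170.45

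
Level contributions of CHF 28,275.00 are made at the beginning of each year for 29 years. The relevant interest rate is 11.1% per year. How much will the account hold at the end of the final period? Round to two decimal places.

CHF 5,708,024.01

This is an annuity due: 29 deposits of CHF 28,275.00 at the beginning of each year.
Periodic rate r = 0.111 per year.
FV = PMT × [((1+r)^n − 1)/r] × (1+r) = 28,275 × [(1+r)^29 − 1] / r × (1+r) = CHF 5,708,024.01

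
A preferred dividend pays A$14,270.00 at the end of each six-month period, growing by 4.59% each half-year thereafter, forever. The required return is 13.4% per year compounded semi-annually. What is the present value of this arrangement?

Periodic rate r = 0.134/2 per half-year.
Growing perpetuity (Gordon): PV = PMT₁ / (r − g) = 14,270 / (r − 0.0459) = A$676,303.32.

A$676,303.32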